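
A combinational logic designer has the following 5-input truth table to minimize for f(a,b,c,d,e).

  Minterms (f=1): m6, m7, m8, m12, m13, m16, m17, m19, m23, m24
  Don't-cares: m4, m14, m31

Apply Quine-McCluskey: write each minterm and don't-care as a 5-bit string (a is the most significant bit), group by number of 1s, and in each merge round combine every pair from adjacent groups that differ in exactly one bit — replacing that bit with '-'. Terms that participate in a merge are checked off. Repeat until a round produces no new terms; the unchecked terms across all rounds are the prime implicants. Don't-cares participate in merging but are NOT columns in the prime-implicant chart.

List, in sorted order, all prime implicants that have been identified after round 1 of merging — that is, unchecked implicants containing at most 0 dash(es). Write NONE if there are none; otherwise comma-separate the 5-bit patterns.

Round 0: 00100✓ 00110✓ 00111✓ 01000✓ 01100✓ 01101✓ 01110✓ 10000✓ 10001✓ 10011✓ 10111✓ 11000✓ 11111✓
Round 1: -0111 -1000 0-100✓ 0-110✓ 001-0✓ 0011- 01-00 011-0✓ 0110- 1-000 1-111 10-11 100-1 1000-
Round 2: 0-1-0
PIs = {-0111, -1000, 0-1-0, 0011-, 01-00, 0110-, 1-000, 1-111, 10-11, 100-1, 1000-}

NONE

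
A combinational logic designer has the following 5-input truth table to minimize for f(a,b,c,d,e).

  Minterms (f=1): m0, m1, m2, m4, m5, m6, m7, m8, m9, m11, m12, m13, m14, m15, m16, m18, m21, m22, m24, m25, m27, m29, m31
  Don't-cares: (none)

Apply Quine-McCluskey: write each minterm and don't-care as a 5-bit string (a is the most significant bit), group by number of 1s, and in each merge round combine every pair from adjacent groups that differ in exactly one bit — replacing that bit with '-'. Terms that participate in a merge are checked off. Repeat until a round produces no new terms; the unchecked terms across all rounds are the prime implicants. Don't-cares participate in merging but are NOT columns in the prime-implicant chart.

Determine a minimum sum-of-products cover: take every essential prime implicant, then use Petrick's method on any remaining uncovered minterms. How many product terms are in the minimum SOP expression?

6

Round 0: 00000✓ 00001✓ 00010✓ 00100✓ 00101✓ 00110✓ 00111✓ 01000✓ 01001✓ 01011✓ 01100✓ 01101✓ 01110✓ 01111✓ 10000✓ 10010✓ 10101✓ 10110✓ 11000✓ 11001✓ 11011✓ 11101✓ 11111✓
Round 1: -0000✓ -0010✓ -0101✓ -0110✓ -1000✓ -1001✓ -1011✓ -1101✓ -1111✓ 0-000✓ 0-001✓ 0-100✓ 0-101✓ 0-110✓ 0-111✓ 00-00✓ 00-01✓ 00-10✓ 000-0✓ 0000-✓ 001-0✓ 001-1✓ 0010-✓ 0011-✓ 01-00✓ 01-01✓ 01-11✓ 010-1✓ 0100-✓ 011-0✓ 011-1✓ 0110-✓ 0111-✓ 1-000✓ 1-101✓ 10-10✓ 100-0✓ 11-01✓ 11-11✓ 110-1✓ 1100-✓ 111-1✓
Round 2: --000 --101 -0-10 -00-0 -1-01✓ -1-11✓ -10-1✓ -100- -11-1✓ 0--00✓ 0--01✓ 0-00-✓ 0-1-0✓ 0-1-1✓ 0-10-✓ 0-11-✓ 00--0 00-0-✓ 001--✓ 01--1✓ 01-0-✓ 011--✓ 11--1✓
Round 3: -1--1 0--0- 0-1--
PIs = {--000, --101, -0-10, -00-0, -1--1, -100-, 0--0-, 0-1--, 00--0}
Coverage chart:
  m0: --000,-00-0,0--0-,00--0
  m1: 0--0- ←essential
  m2: -0-10,-00-0,00--0
  m4: 0--0-,0-1--,00--0
  m5: --101,0--0-,0-1--
  m6: -0-10,0-1--,00--0
  m7: 0-1-- ←essential
  m8: --000,-100-,0--0-
  m9: -1--1,-100-,0--0-
  m11: -1--1 ←essential
  m12: 0--0-,0-1--
  m13: --101,-1--1,0--0-,0-1--
  m14: 0-1-- ←essential
  m15: -1--1,0-1--
  m16: --000,-00-0
  m18: -0-10,-00-0
  m21: --101 ←essential
  m22: -0-10 ←essential
  m24: --000,-100-
  m25: -1--1,-100-
  m27: -1--1 ←essential
  m29: --101,-1--1
  m31: -1--1 ←essential
Essential: --101, -0-10, -1--1, 0--0-, 0-1--
Petrick residual → --000
Min cover (6 terms): c'd'e' + cd'e + b'de' + be + a'd' + a'c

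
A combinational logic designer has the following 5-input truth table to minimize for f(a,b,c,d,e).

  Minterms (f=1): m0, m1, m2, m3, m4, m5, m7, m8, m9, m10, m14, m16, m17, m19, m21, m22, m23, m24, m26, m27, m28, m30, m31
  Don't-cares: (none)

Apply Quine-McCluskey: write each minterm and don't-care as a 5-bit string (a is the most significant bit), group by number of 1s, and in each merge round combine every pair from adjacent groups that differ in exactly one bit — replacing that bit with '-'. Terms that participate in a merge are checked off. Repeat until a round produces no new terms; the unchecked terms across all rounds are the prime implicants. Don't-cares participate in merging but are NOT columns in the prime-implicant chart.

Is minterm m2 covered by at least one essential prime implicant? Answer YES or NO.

size-2^0 implicants → 00000(✓)  00001(✓)  00010(✓)  00011(✓)  00100(✓)  00101(✓)  00111(✓)  01000(✓)  01001(✓)  01010(✓)  01110(✓)  10000(✓)  10001(✓)  10011(✓)  10101(✓)  10110(✓)  10111(✓)  11000(✓)  11010(✓)  11011(✓)  11100(✓)  11110(✓)  11111(✓)
size-2^1 implicants → -0000(✓)  -0001(✓)  -0011(✓)  -0101(✓)  -0111(✓)  -1000(✓)  -1010(✓)  -1110(✓)  0-000(✓)  0-001(✓)  0-010(✓)  00-00(✓)  00-01(✓)  00-11(✓)  000-0(✓)  000-1(✓)  0000-(✓)  0001-(✓)  001-1(✓)  0010-(✓)  01-10(✓)  010-0(✓)  0100-(✓)  1-000(✓)  1-011(✓)  1-110(✓)  1-111(✓)  10-01(✓)  10-11(✓)  100-1(✓)  1000-(✓)  101-1(✓)  1011-(✓)  11-00(✓)  11-10(✓)  11-11(✓)  110-0(✓)  1101-(✓)  111-0(✓)  1111-(✓)
size-2^2 implicants → --000  -0-01(✓)  -0-11(✓)  -00-1(✓)  -000-  -01-1(✓)  -1-10  -10-0  0-0-0  0-00-  00--1(✓)  00-0-  000--  1--11  1-11-  10--1(✓)  11--0  11-1-
size-2^3 implicants → -0--1
Unchecked terms (primes): --000, -0--1, -000-, -1-10, -10-0, 0-0-0, 0-00-, 00-0-, 000--, 1--11, 1-11-, 11--0, 11-1-
Minterm coverage:
  m0 ⊆ --000,-000-,0-0-0,0-00-,00-0-,000--
  m1 ⊆ -0--1,-000-,0-00-,00-0-,000--
  m2 ⊆ 0-0-0,000--
  m3 ⊆ -0--1,000--
  m4 ⊆ 00-0- [E]
  m5 ⊆ -0--1,00-0-
  m7 ⊆ -0--1 [E]
  m8 ⊆ --000,-10-0,0-0-0,0-00-
  m9 ⊆ 0-00- [E]
  m10 ⊆ -1-10,-10-0,0-0-0
  m14 ⊆ -1-10 [E]
  m16 ⊆ --000,-000-
  m17 ⊆ -0--1,-000-
  m19 ⊆ -0--1,1--11
  m21 ⊆ -0--1 [E]
  m22 ⊆ 1-11- [E]
  m23 ⊆ -0--1,1--11,1-11-
  m24 ⊆ --000,-10-0,11--0
  m26 ⊆ -1-10,-10-0,11--0,11-1-
  m27 ⊆ 1--11,11-1-
  m28 ⊆ 11--0 [E]
  m30 ⊆ -1-10,1-11-,11--0,11-1-
  m31 ⊆ 1--11,1-11-,11-1-
E = {-0--1, -1-10, 0-00-, 00-0-, 1-11-, 11--0}

NO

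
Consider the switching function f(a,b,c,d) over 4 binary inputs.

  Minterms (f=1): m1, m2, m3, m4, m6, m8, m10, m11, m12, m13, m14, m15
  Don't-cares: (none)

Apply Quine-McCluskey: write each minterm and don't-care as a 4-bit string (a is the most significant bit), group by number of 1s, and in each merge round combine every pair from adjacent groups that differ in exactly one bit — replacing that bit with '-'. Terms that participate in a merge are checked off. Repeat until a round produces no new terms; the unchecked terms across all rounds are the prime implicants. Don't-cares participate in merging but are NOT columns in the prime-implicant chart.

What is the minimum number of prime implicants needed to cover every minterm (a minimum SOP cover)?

[col 0] 0001*, 0010*, 0011*, 0100*, 0110*, 1000*, 1010*, 1011*, 1100*, 1101*, 1110*, 1111*
[col 1] -010*, -011*, -100*, -110*, 0-10*, 00-1, 001-*, 01-0*, 1-00*, 1-10*, 1-11*, 10-0*, 101-*, 11-0*, 11-1*, 110-*, 111-*
[col 2] --10, -01-, -1-0, 1--0, 1-1-, 11--
Prime implicants: --10, -01-, -1-0, 00-1, 1--0, 1-1-, 11--
PI chart (minterm → PIs covering it):
  1 | 00-1  (sole → essential)
  2 | --10,-01-
  3 | -01-,00-1
  4 | -1-0  (sole → essential)
  6 | --10,-1-0
  8 | 1--0  (sole → essential)
  10 | --10,-01-,1--0,1-1-
  11 | -01-,1-1-
  12 | -1-0,1--0,11--
  13 | 11--  (sole → essential)
  14 | --10,-1-0,1--0,1-1-,11--
  15 | 1-1-,11--
Essential prime implicants: -1-0, 00-1, 1--0, 11--
Petrick residual → -01-
Minimum SOP uses 5 PIs: b'c + bd' + a'b'd + ad' + ab

5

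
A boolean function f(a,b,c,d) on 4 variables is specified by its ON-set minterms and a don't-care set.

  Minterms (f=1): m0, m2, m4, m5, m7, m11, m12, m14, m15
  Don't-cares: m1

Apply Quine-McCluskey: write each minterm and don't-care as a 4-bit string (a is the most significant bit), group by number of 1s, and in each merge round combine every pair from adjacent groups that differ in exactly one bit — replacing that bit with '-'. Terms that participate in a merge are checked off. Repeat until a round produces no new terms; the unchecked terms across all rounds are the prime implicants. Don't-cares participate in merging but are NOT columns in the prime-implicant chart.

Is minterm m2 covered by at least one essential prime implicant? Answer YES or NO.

YES

size-2^0 implicants → 0000(✓)  0001(✓)  0010(✓)  0100(✓)  0101(✓)  0111(✓)  1011(✓)  1100(✓)  1110(✓)  1111(✓)
size-2^1 implicants → -100  -111  0-00(✓)  0-01(✓)  00-0  000-(✓)  01-1  010-(✓)  1-11  11-0  111-
size-2^2 implicants → 0-0-
Unchecked terms (primes): -100, -111, 0-0-, 00-0, 01-1, 1-11, 11-0, 111-
Minterm coverage:
  m0 ⊆ 0-0-,00-0
  m2 ⊆ 00-0 [E]
  m4 ⊆ -100,0-0-
  m5 ⊆ 0-0-,01-1
  m7 ⊆ -111,01-1
  m11 ⊆ 1-11 [E]
  m12 ⊆ -100,11-0
  m14 ⊆ 11-0,111-
  m15 ⊆ -111,1-11,111-
E = {00-0, 1-11}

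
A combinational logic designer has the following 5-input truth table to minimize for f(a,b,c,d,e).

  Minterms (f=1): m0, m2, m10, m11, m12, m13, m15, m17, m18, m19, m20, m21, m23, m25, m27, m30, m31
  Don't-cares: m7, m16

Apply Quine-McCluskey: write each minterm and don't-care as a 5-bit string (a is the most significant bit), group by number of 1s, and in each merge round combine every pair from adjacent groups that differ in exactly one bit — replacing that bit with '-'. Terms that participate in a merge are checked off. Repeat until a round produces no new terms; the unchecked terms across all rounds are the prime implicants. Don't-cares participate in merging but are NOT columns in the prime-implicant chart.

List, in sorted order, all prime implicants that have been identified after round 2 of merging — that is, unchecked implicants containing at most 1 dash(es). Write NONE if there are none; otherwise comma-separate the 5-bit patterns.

0-010, 0101-, 011-1, 0110-, 1111-

Round 0: 00000✓ 00010✓ 00111✓ 01010✓ 01011✓ 01100✓ 01101✓ 01111✓ 10000✓ 10001✓ 10010✓ 10011✓ 10100✓ 10101✓ 10111✓ 11001✓ 11011✓ 11110✓ 11111✓
Round 1: -0000✓ -0010✓ -0111✓ -1011✓ -1111✓ 0-010 0-111✓ 000-0✓ 01-11✓ 0101- 011-1 0110- 1-001✓ 1-011✓ 1-111✓ 10-00✓ 10-01✓ 10-11✓ 100-0✓ 100-1✓ 1000-✓ 1001-✓ 101-1✓ 1010-✓ 11-11✓ 110-1✓ 1111-
Round 2: --111 -00-0 -1-11 1--11 1-0-1 10--1 10-0- 100--
PIs = {--111, -00-0, -1-11, 0-010, 0101-, 011-1, 0110-, 1--11, 1-0-1, 10--1, 10-0-, 100--, 1111-}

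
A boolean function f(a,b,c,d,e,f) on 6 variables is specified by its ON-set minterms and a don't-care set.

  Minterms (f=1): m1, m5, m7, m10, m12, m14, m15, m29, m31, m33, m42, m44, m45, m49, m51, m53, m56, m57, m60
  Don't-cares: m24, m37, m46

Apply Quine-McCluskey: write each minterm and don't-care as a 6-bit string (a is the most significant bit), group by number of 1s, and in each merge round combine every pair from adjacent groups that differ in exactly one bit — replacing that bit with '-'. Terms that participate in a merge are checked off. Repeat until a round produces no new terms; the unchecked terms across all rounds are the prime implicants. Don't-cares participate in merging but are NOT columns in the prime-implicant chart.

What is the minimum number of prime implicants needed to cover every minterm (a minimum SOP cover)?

10

size-2^0 implicants → 000001(✓)  000101(✓)  000111(✓)  001010(✓)  001100(✓)  001110(✓)  001111(✓)  011000(✓)  011101(✓)  011111(✓)  100001(✓)  100101(✓)  101010(✓)  101100(✓)  101101(✓)  101110(✓)  110001(✓)  110011(✓)  110101(✓)  111000(✓)  111001(✓)  111100(✓)
size-2^1 implicants → -00001(✓)  -00101(✓)  -01010(✓)  -01100(✓)  -01110(✓)  -11000  0-1111  00-111  000-01(✓)  0001-1  001-10(✓)  0011-0(✓)  00111-  0111-1  1-0001(✓)  1-0101(✓)  1-1100  10-101  100-01(✓)  101-10(✓)  1011-0(✓)  10110-  11-001  110-01(✓)  1100-1  111-00  11100-
size-2^2 implicants → -00-01  -01-10  -011-0  1-0-01
Unchecked terms (primes): -00-01, -01-10, -011-0, -11000, 0-1111, 00-111, 0001-1, 00111-, 0111-1, 1-0-01, 1-1100, 10-101, 10110-, 11-001, 1100-1, 111-00, 11100-
Minterm coverage:
  m1 ⊆ -00-01 [E]
  m5 ⊆ -00-01,0001-1
  m7 ⊆ 00-111,0001-1
  m10 ⊆ -01-10 [E]
  m12 ⊆ -011-0 [E]
  m14 ⊆ -01-10,-011-0,00111-
  m15 ⊆ 0-1111,00-111,00111-
  m29 ⊆ 0111-1 [E]
  m31 ⊆ 0-1111,0111-1
  m33 ⊆ -00-01,1-0-01
  m42 ⊆ -01-10 [E]
  m44 ⊆ -011-0,1-1100,10110-
  m45 ⊆ 10-101,10110-
  m49 ⊆ 1-0-01,11-001,1100-1
  m51 ⊆ 1100-1 [E]
  m53 ⊆ 1-0-01 [E]
  m56 ⊆ -11000,111-00,11100-
  m57 ⊆ 11-001,11100-
  m60 ⊆ 1-1100,111-00
E = {-00-01, -01-10, -011-0, 0111-1, 1-0-01, 1100-1}
Petrick residual → 00-111, 1-1100, 10-101, 11100-
Cover = b'c'e'f + b'cef' + b'cdf' + a'b'def + a'bcdf + ac'e'f + acde'f' + ab'de'f + abc'd'f + abcd'e'  |cover|=10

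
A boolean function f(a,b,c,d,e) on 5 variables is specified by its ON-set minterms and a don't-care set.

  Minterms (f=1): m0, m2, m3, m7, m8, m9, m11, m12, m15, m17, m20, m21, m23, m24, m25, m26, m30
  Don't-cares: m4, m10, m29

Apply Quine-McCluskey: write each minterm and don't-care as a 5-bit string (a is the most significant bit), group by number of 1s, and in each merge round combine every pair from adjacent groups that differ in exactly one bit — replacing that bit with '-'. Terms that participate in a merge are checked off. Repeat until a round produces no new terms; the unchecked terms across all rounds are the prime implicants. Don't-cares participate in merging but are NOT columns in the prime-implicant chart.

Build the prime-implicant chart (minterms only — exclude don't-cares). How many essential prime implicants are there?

[col 0] 00000*, 00010*, 00011*, 00100*, 00111*, 01000*, 01001*, 01010*, 01011*, 01100*, 01111*, 10001*, 10100*, 10101*, 10111*, 11000*, 11001*, 11010*, 11101*, 11110*
[col 1] -0100, -0111, -1000*, -1001*, -1010*, 0-000*, 0-010*, 0-011*, 0-100*, 0-111*, 00-00*, 00-11*, 000-0*, 0001-*, 01-00*, 01-11*, 010-0*, 010-1*, 0100-*, 0101-*, 1-001*, 1-101*, 10-01*, 101-1, 1010-, 11-01*, 11-10, 110-0*, 1100-*
[col 2] -10-0, -100-, 0--00, 0--11, 0-0-0, 0-01-, 010--, 1--01
Prime implicants: -0100, -0111, -10-0, -100-, 0--00, 0--11, 0-0-0, 0-01-, 010--, 1--01, 101-1, 1010-, 11-10
PI chart (minterm → PIs covering it):
  0 | 0--00,0-0-0
  2 | 0-0-0,0-01-
  3 | 0--11,0-01-
  7 | -0111,0--11
  8 | -10-0,-100-,0--00,0-0-0,010--
  9 | -100-,010--
  11 | 0--11,0-01-,010--
  12 | 0--00  (sole → essential)
  15 | 0--11  (sole → essential)
  17 | 1--01  (sole → essential)
  20 | -0100,1010-
  21 | 1--01,101-1,1010-
  23 | -0111,101-1
  24 | -10-0,-100-
  25 | -100-,1--01
  26 | -10-0,11-10
  30 | 11-10  (sole → essential)
Essential prime implicants: 0--00, 0--11, 1--01, 11-10

4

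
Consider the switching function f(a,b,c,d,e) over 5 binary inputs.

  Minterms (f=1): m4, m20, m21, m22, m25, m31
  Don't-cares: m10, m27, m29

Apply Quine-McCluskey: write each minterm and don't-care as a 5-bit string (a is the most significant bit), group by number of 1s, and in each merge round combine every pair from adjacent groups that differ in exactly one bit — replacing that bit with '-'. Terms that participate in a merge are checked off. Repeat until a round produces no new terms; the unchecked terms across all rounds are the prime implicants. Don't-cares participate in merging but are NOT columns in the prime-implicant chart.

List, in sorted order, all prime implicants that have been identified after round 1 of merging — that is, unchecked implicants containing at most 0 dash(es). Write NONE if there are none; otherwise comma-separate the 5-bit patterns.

[col 0] 00100*, 01010, 10100*, 10101*, 10110*, 11001*, 11011*, 11101*, 11111*
[col 1] -0100, 1-101, 101-0, 1010-, 11-01*, 11-11*, 110-1*, 111-1*
[col 2] 11--1
Prime implicants: -0100, 01010, 1-101, 101-0, 1010-, 11--1

01010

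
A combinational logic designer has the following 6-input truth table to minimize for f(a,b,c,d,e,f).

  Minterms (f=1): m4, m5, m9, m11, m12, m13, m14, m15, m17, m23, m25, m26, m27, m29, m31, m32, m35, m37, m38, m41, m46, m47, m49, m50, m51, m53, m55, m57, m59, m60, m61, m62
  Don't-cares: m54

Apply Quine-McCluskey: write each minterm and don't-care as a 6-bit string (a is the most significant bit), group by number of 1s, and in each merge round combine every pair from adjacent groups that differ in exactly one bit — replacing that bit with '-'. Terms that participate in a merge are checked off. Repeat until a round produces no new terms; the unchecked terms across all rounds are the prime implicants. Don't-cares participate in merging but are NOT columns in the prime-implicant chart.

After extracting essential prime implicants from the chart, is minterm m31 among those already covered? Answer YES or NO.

YES

[col 0] 000100*, 000101*, 001001*, 001011*, 001100*, 001101*, 001110*, 001111*, 010001*, 010111*, 011001*, 011010*, 011011*, 011101*, 011111*, 100000, 100011*, 100101*, 100110*, 101001*, 101110*, 101111*, 110001*, 110010*, 110011*, 110101*, 110110*, 110111*, 111001*, 111011*, 111100*, 111101*, 111110*
[col 1] -00101, -01001*, -01110*, -01111*, -10001*, -10111, -11001*, -11011*, -11101*, 0-1001*, 0-1011*, 0-1101*, 0-1111*, 00-100*, 00-101*, 00010-*, 001-01*, 001-11*, 0010-1*, 0011-0*, 0011-1*, 00110-*, 00111-*, 01-001*, 01-111, 011-01*, 011-11*, 0110-1*, 01101-, 0111-1*, 1-0011, 1-0101, 1-0110*, 1-1001*, 1-1110*, 10-110*, 10111-*, 11-001*, 11-011*, 11-101*, 11-110*, 110-01*, 110-10*, 110-11*, 1100-1*, 11001-*, 1101-1*, 11011-*, 111-01*, 1110-1*, 1111-0, 11110-
[col 2] --1001, -0111-, -1-001, -11-01, -110-1, 0-1-01*, 0-1-11*, 0-10-1*, 0-11-1*, 00-10-, 001--1*, 0011--, 011--1*, 1--110, 11--01, 11-0-1, 110--1, 110-1-
[col 3] 0-1--1
Prime implicants: --1001, -00101, -0111-, -1-001, -10111, -11-01, -110-1, 0-1--1, 00-10-, 0011--, 01-111, 01101-, 1--110, 1-0011, 1-0101, 100000, 11--01, 11-0-1, 110--1, 110-1-, 1111-0, 11110-
PI chart (minterm → PIs covering it):
  4 | 00-10-  (sole → essential)
  5 | -00101,00-10-
  9 | --1001,0-1--1
  11 | 0-1--1  (sole → essential)
  12 | 00-10-,0011--
  13 | 0-1--1,00-10-,0011--
  14 | -0111-,0011--
  15 | -0111-,0-1--1,0011--
  17 | -1-001  (sole → essential)
  23 | -10111,01-111
  25 | --1001,-1-001,-11-01,-110-1,0-1--1
  26 | 01101-  (sole → essential)
  27 | -110-1,0-1--1,01101-
  29 | -11-01,0-1--1
  31 | 0-1--1,01-111
  32 | 100000  (sole → essential)
  35 | 1-0011  (sole → essential)
  37 | -00101,1-0101
  38 | 1--110  (sole → essential)
  41 | --1001  (sole → essential)
  46 | -0111-,1--110
  47 | -0111-  (sole → essential)
  49 | -1-001,11--01,11-0-1,110--1
  50 | 110-1-  (sole → essential)
  51 | 1-0011,11-0-1,110--1,110-1-
  53 | 1-0101,11--01,110--1
  55 | -10111,110--1,110-1-
  57 | --1001,-1-001,-11-01,-110-1,11--01,11-0-1
  59 | -110-1,11-0-1
  60 | 1111-0,11110-
  61 | -11-01,11--01,11110-
  62 | 1--110,1111-0
Essential prime implicants: --1001, -0111-, -1-001, 0-1--1, 00-10-, 01101-, 1--110, 1-0011, 100000, 110-1-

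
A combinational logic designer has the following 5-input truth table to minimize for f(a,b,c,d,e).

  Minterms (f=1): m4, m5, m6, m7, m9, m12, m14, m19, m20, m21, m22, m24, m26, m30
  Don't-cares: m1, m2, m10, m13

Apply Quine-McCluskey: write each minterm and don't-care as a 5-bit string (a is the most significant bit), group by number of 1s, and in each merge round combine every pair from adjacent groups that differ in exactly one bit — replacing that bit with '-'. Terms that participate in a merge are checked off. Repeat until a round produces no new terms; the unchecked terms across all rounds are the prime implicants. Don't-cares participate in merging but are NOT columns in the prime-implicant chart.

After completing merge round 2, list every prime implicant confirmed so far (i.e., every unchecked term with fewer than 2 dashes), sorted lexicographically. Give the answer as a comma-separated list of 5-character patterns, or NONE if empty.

size-2^0 implicants → 00001(✓)  00010(✓)  00100(✓)  00101(✓)  00110(✓)  00111(✓)  01001(✓)  01010(✓)  01100(✓)  01101(✓)  01110(✓)  10011  10100(✓)  10101(✓)  10110(✓)  11000(✓)  11010(✓)  11110(✓)
size-2^1 implicants → -0100(✓)  -0101(✓)  -0110(✓)  -1010(✓)  -1110(✓)  0-001(✓)  0-010(✓)  0-100(✓)  0-101(✓)  0-110(✓)  00-01(✓)  00-10(✓)  001-0(✓)  001-1(✓)  0010-(✓)  0011-(✓)  01-01(✓)  01-10(✓)  011-0(✓)  0110-(✓)  1-110(✓)  101-0(✓)  1010-(✓)  11-10(✓)  110-0
size-2^2 implicants → --110  -01-0  -010-  -1-10  0--01  0--10  0-1-0  0-10-  001--
Unchecked terms (primes): --110, -01-0, -010-, -1-10, 0--01, 0--10, 0-1-0, 0-10-, 001--, 10011, 110-0

10011, 110-0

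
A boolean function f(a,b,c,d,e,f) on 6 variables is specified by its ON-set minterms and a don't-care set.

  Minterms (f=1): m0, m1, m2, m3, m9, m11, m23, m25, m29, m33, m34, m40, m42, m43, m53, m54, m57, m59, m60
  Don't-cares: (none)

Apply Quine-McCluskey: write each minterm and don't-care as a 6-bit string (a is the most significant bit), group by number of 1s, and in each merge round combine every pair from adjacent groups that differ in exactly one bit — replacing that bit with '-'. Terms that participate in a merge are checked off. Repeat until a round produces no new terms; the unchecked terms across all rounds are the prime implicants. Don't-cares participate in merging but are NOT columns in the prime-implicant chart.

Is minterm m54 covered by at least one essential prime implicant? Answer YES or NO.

YES

Round 0: 000000✓ 000001✓ 000010✓ 000011✓ 001001✓ 001011✓ 010111 011001✓ 011101✓ 100001✓ 100010✓ 101000✓ 101010✓ 101011✓ 110101 110110 111001✓ 111011✓ 111100
Round 1: -00001 -00010 -01011 -11001 0-1001 00-001✓ 00-011✓ 0000-0✓ 0000-1✓ 00000-✓ 00001-✓ 0010-1✓ 011-01 1-1011 10-010 1010-0 10101- 1110-1
Round 2: 00-0-1 0000--
PIs = {-00001, -00010, -01011, -11001, 0-1001, 00-0-1, 0000--, 010111, 011-01, 1-1011, 10-010, 1010-0, 10101-, 110101, 110110, 1110-1, 111100}
Coverage chart:
  m0: 0000-- ←essential
  m1: -00001,00-0-1,0000--
  m2: -00010,0000--
  m3: 00-0-1,0000--
  m9: 0-1001,00-0-1
  m11: -01011,00-0-1
  m23: 010111 ←essential
  m25: -11001,0-1001,011-01
  m29: 011-01 ←essential
  m33: -00001 ←essential
  m34: -00010,10-010
  m40: 1010-0 ←essential
  m42: 10-010,1010-0,10101-
  m43: -01011,1-1011,10101-
  m53: 110101 ←essential
  m54: 110110 ←essential
  m57: -11001,1110-1
  m59: 1-1011,1110-1
  m60: 111100 ←essential
Essential: -00001, 0000--, 010111, 011-01, 1010-0, 110101, 110110, 111100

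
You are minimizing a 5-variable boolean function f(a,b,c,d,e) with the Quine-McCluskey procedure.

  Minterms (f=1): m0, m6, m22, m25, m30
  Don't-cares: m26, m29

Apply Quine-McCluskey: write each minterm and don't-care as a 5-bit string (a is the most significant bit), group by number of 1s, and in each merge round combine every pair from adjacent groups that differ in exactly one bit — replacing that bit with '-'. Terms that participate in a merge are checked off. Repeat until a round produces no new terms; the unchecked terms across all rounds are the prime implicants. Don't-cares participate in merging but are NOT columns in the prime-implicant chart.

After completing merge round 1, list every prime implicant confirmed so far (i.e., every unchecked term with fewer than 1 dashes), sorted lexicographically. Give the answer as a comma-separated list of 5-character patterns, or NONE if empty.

00000

size-2^0 implicants → 00000  00110(✓)  10110(✓)  11001(✓)  11010(✓)  11101(✓)  11110(✓)
size-2^1 implicants → -0110  1-110  11-01  11-10
Unchecked terms (primes): -0110, 00000, 1-110, 11-01, 11-10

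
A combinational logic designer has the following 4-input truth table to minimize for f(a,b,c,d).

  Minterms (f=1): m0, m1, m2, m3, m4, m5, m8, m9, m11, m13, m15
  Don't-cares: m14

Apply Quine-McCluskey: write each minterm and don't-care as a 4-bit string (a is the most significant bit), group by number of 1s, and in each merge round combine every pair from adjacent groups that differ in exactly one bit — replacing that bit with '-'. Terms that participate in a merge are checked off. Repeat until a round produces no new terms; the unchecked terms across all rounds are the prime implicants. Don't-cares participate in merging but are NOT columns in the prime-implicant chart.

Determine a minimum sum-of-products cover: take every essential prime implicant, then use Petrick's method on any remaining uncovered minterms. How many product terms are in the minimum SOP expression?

4

Round 0: 0000✓ 0001✓ 0010✓ 0011✓ 0100✓ 0101✓ 1000✓ 1001✓ 1011✓ 1101✓ 1110✓ 1111✓
Round 1: -000✓ -001✓ -011✓ -101✓ 0-00✓ 0-01✓ 00-0✓ 00-1✓ 000-✓ 001-✓ 010-✓ 1-01✓ 1-11✓ 10-1✓ 100-✓ 11-1✓ 111-
Round 2: --01 -0-1 -00- 0-0- 00-- 1--1
PIs = {--01, -0-1, -00-, 0-0-, 00--, 1--1, 111-}
Coverage chart:
  m0: -00-,0-0-,00--
  m1: --01,-0-1,-00-,0-0-,00--
  m2: 00-- ←essential
  m3: -0-1,00--
  m4: 0-0- ←essential
  m5: --01,0-0-
  m8: -00- ←essential
  m9: --01,-0-1,-00-,1--1
  m11: -0-1,1--1
  m13: --01,1--1
  m15: 1--1,111-
Essential: -00-, 0-0-, 00--
Petrick residual → 1--1
Min cover (4 terms): b'c' + a'c' + a'b' + ad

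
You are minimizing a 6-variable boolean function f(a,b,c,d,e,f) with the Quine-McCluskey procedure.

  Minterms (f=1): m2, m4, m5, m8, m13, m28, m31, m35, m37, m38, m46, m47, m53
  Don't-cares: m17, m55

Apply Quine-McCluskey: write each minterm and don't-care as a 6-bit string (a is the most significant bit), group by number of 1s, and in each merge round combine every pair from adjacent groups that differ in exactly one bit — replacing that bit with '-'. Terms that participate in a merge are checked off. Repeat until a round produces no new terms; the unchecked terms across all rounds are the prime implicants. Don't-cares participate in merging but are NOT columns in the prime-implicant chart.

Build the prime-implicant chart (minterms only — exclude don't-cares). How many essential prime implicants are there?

9

[col 0] 000010, 000100*, 000101*, 001000, 001101*, 010001, 011100, 011111, 100011, 100101*, 100110*, 101110*, 101111*, 110101*, 110111*
[col 1] -00101, 00-101, 00010-, 1-0101, 10-110, 10111-, 1101-1
Prime implicants: -00101, 00-101, 000010, 00010-, 001000, 010001, 011100, 011111, 1-0101, 10-110, 100011, 10111-, 1101-1
PI chart (minterm → PIs covering it):
  2 | 000010  (sole → essential)
  4 | 00010-  (sole → essential)
  5 | -00101,00-101,00010-
  8 | 001000  (sole → essential)
  13 | 00-101  (sole → essential)
  28 | 011100  (sole → essential)
  31 | 011111  (sole → essential)
  35 | 100011  (sole → essential)
  37 | -00101,1-0101
  38 | 10-110  (sole → essential)
  46 | 10-110,10111-
  47 | 10111-  (sole → essential)
  53 | 1-0101,1101-1
Essential prime implicants: 00-101, 000010, 00010-, 001000, 011100, 011111, 10-110, 100011, 10111-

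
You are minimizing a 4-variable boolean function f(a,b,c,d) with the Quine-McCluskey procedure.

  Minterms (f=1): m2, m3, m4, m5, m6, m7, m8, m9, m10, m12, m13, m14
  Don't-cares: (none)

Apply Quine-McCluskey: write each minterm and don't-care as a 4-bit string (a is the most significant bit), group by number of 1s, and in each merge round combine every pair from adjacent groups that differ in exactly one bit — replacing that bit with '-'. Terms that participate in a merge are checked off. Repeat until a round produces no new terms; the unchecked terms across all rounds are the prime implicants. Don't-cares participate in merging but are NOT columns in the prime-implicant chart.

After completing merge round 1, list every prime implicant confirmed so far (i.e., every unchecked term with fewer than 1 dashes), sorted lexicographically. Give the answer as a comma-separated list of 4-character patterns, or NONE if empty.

size-2^0 implicants → 0010(✓)  0011(✓)  0100(✓)  0101(✓)  0110(✓)  0111(✓)  1000(✓)  1001(✓)  1010(✓)  1100(✓)  1101(✓)  1110(✓)
size-2^1 implicants → -010(✓)  -100(✓)  -101(✓)  -110(✓)  0-10(✓)  0-11(✓)  001-(✓)  01-0(✓)  01-1(✓)  010-(✓)  011-(✓)  1-00(✓)  1-01(✓)  1-10(✓)  10-0(✓)  100-(✓)  11-0(✓)  110-(✓)
size-2^2 implicants → --10  -1-0  -10-  0-1-  01--  1--0  1-0-
Unchecked terms (primes): --10, -1-0, -10-, 0-1-, 01--, 1--0, 1-0-

NONE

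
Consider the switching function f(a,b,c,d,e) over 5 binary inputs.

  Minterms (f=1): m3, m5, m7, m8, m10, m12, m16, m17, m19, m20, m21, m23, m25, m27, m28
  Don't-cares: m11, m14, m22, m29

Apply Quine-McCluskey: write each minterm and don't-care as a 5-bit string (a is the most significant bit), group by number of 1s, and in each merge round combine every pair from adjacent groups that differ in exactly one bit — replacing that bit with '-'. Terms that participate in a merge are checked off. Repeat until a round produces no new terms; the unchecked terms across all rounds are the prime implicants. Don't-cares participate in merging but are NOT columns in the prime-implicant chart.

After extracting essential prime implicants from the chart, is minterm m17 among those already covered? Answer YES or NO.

size-2^0 implicants → 00011(✓)  00101(✓)  00111(✓)  01000(✓)  01010(✓)  01011(✓)  01100(✓)  01110(✓)  10000(✓)  10001(✓)  10011(✓)  10100(✓)  10101(✓)  10110(✓)  10111(✓)  11001(✓)  11011(✓)  11100(✓)  11101(✓)
size-2^1 implicants → -0011(✓)  -0101(✓)  -0111(✓)  -1011(✓)  -1100  0-011(✓)  00-11(✓)  001-1(✓)  01-00(✓)  01-10(✓)  010-0(✓)  0101-  011-0(✓)  1-001(✓)  1-011(✓)  1-100(✓)  1-101(✓)  10-00(✓)  10-01(✓)  10-11(✓)  100-1(✓)  1000-(✓)  101-0(✓)  101-1(✓)  1010-(✓)  1011-(✓)  11-01(✓)  110-1(✓)  1110-(✓)
size-2^2 implicants → --011  -0-11  -01-1  01--0  1--01  1-0-1  1-10-  10--1  10-0-  101--
Unchecked terms (primes): --011, -0-11, -01-1, -1100, 01--0, 0101-, 1--01, 1-0-1, 1-10-, 10--1, 10-0-, 101--
Minterm coverage:
  m3 ⊆ --011,-0-11
  m5 ⊆ -01-1 [E]
  m7 ⊆ -0-11,-01-1
  m8 ⊆ 01--0 [E]
  m10 ⊆ 01--0,0101-
  m12 ⊆ -1100,01--0
  m16 ⊆ 10-0- [E]
  m17 ⊆ 1--01,1-0-1,10--1,10-0-
  m19 ⊆ --011,-0-11,1-0-1,10--1
  m20 ⊆ 1-10-,10-0-,101--
  m21 ⊆ -01-1,1--01,1-10-,10--1,10-0-,101--
  m23 ⊆ -0-11,-01-1,10--1,101--
  m25 ⊆ 1--01,1-0-1
  m27 ⊆ --011,1-0-1
  m28 ⊆ -1100,1-10-
E = {-01-1, 01--0, 10-0-}

YES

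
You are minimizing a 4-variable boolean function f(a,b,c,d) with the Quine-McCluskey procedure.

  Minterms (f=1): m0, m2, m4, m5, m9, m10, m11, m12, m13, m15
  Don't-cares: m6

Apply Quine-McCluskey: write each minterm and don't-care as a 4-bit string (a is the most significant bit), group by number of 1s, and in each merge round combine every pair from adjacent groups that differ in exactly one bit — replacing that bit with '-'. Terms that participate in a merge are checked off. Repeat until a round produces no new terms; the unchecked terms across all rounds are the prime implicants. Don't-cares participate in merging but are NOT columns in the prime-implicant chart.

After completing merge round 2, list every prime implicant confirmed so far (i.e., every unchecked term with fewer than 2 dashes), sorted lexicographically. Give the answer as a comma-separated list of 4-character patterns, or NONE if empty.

size-2^0 implicants → 0000(✓)  0010(✓)  0100(✓)  0101(✓)  0110(✓)  1001(✓)  1010(✓)  1011(✓)  1100(✓)  1101(✓)  1111(✓)
size-2^1 implicants → -010  -100(✓)  -101(✓)  0-00(✓)  0-10(✓)  00-0(✓)  01-0(✓)  010-(✓)  1-01(✓)  1-11(✓)  10-1(✓)  101-  11-1(✓)  110-(✓)
size-2^2 implicants → -10-  0--0  1--1
Unchecked terms (primes): -010, -10-, 0--0, 1--1, 101-

-010, 101-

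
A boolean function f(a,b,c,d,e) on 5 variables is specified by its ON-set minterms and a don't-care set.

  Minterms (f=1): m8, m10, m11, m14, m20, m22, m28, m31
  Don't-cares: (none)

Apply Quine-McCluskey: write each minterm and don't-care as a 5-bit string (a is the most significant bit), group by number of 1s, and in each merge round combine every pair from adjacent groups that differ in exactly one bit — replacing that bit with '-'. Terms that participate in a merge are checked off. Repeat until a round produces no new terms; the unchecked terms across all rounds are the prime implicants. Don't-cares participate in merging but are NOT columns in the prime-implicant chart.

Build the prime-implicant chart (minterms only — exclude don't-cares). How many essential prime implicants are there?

6

size-2^0 implicants → 01000(✓)  01010(✓)  01011(✓)  01110(✓)  10100(✓)  10110(✓)  11100(✓)  11111
size-2^1 implicants → 01-10  010-0  0101-  1-100  101-0
Unchecked terms (primes): 01-10, 010-0, 0101-, 1-100, 101-0, 11111
Minterm coverage:
  m8 ⊆ 010-0 [E]
  m10 ⊆ 01-10,010-0,0101-
  m11 ⊆ 0101- [E]
  m14 ⊆ 01-10 [E]
  m20 ⊆ 1-100,101-0
  m22 ⊆ 101-0 [E]
  m28 ⊆ 1-100 [E]
  m31 ⊆ 11111 [E]
E = {01-10, 010-0, 0101-, 1-100, 101-0, 11111}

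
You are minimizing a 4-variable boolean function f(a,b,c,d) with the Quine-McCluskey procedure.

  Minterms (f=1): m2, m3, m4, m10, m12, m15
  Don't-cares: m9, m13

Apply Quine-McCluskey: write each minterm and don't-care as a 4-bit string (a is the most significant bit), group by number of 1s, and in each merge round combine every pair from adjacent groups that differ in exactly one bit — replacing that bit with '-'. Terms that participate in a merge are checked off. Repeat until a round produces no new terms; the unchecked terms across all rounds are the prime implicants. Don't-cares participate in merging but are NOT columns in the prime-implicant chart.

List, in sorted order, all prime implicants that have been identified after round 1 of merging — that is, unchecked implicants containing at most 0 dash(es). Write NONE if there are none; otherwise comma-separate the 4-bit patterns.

Round 0: 0010✓ 0011✓ 0100✓ 1001✓ 1010✓ 1100✓ 1101✓ 1111✓
Round 1: -010 -100 001- 1-01 11-1 110-
PIs = {-010, -100, 001-, 1-01, 11-1, 110-}

NONE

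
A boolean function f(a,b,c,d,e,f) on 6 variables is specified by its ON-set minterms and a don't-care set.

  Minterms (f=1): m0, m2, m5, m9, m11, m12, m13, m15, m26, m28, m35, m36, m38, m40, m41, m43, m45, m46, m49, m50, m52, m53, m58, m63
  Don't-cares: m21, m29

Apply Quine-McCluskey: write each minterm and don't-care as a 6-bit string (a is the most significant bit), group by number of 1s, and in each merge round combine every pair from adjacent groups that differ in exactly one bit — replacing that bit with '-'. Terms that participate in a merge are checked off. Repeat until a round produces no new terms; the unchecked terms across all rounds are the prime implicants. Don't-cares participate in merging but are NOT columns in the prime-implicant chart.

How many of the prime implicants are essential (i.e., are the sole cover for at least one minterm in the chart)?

Round 0: 000000✓ 000010✓ 000101✓ 001001✓ 001011✓ 001100✓ 001101✓ 001111✓ 010101✓ 011010✓ 011100✓ 011101✓ 100011✓ 100100✓ 100110✓ 101000✓ 101001✓ 101011✓ 101101✓ 101110✓ 110001✓ 110010✓ 110100✓ 110101✓ 111010✓ 111111
Round 1: -01001✓ -01011✓ -01101✓ -10101 -11010 0-0101✓ 0-1100✓ 0-1101✓ 00-101✓ 0000-0 001-01✓ 001-11✓ 0010-1✓ 0011-1✓ 00110-✓ 01-101✓ 01110-✓ 1-0100 10-011 10-110 1001-0 101-01✓ 1010-1✓ 10100- 11-010 110-01 11010-
Round 2: -01-01 -010-1 0--101 0-110- 001--1
PIs = {-01-01, -010-1, -10101, -11010, 0--101, 0-110-, 0000-0, 001--1, 1-0100, 10-011, 10-110, 1001-0, 10100-, 11-010, 110-01, 11010-, 111111}
Coverage chart:
  m0: 0000-0 ←essential
  m2: 0000-0 ←essential
  m5: 0--101 ←essential
  m9: -01-01,-010-1,001--1
  m11: -010-1,001--1
  m12: 0-110- ←essential
  m13: -01-01,0--101,0-110-,001--1
  m15: 001--1 ←essential
  m26: -11010 ←essential
  m28: 0-110- ←essential
  m35: 10-011 ←essential
  m36: 1-0100,1001-0
  m38: 10-110,1001-0
  m40: 10100- ←essential
  m41: -01-01,-010-1,10100-
  m43: -010-1,10-011
  m45: -01-01 ←essential
  m46: 10-110 ←essential
  m49: 110-01 ←essential
  m50: 11-010 ←essential
  m52: 1-0100,11010-
  m53: -10101,110-01,11010-
  m58: -11010,11-010
  m63: 111111 ←essential
Essential: -01-01, -11010, 0--101, 0-110-, 0000-0, 001--1, 10-011, 10-110, 10100-, 11-010, 110-01, 111111

12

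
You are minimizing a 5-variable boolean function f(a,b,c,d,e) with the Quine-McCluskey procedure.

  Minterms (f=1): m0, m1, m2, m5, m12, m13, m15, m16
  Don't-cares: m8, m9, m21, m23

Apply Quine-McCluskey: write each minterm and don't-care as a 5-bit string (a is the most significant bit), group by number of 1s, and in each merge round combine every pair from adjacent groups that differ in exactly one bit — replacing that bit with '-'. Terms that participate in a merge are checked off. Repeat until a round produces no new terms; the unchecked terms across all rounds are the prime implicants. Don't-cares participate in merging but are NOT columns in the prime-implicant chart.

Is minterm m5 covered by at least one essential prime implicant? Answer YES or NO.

NO

Round 0: 00000✓ 00001✓ 00010✓ 00101✓ 01000✓ 01001✓ 01100✓ 01101✓ 01111✓ 10000✓ 10101✓ 10111✓
Round 1: -0000 -0101 0-000✓ 0-001✓ 0-101✓ 00-01✓ 000-0 0000-✓ 01-00✓ 01-01✓ 0100-✓ 011-1 0110-✓ 101-1
Round 2: 0--01 0-00- 01-0-
PIs = {-0000, -0101, 0--01, 0-00-, 000-0, 01-0-, 011-1, 101-1}
Coverage chart:
  m0: -0000,0-00-,000-0
  m1: 0--01,0-00-
  m2: 000-0 ←essential
  m5: -0101,0--01
  m12: 01-0- ←essential
  m13: 0--01,01-0-,011-1
  m15: 011-1 ←essential
  m16: -0000 ←essential
Essential: -0000, 000-0, 01-0-, 011-1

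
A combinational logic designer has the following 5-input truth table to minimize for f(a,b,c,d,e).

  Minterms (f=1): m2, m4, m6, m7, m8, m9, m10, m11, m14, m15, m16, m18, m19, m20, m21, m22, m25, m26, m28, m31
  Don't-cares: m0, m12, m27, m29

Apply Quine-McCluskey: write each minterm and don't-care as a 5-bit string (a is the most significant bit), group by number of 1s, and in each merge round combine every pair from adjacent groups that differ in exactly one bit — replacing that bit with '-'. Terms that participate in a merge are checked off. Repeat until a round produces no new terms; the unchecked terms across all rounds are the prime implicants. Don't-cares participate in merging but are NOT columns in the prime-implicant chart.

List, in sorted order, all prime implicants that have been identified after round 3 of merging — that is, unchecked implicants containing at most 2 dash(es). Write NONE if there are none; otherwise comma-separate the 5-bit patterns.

--010, --100, -1-11, -10-1, -101-, 0-11-, 01-1-, 010--, 1-01-, 1-10-, 11--1

[col 0] 00000*, 00010*, 00100*, 00110*, 00111*, 01000*, 01001*, 01010*, 01011*, 01100*, 01110*, 01111*, 10000*, 10010*, 10011*, 10100*, 10101*, 10110*, 11001*, 11010*, 11011*, 11100*, 11101*, 11111*
[col 1] -0000*, -0010*, -0100*, -0110*, -1001*, -1010*, -1011*, -1100*, -1111*, 0-000*, 0-010*, 0-100*, 0-110*, 0-111*, 00-00*, 00-10*, 000-0*, 001-0*, 0011-*, 01-00*, 01-10*, 01-11*, 010-0*, 010-1*, 0100-*, 0101-*, 011-0*, 0111-*, 1-010*, 1-011*, 1-100*, 1-101*, 10-00*, 10-10*, 100-0*, 1001-*, 101-0*, 1010-*, 11-01*, 11-11*, 110-1*, 1101-*, 111-1*, 1110-*
[col 2] --010, --100, -0-00*, -0-10*, -00-0*, -01-0*, -1-11, -10-1, -101-, 0--00*, 0--10*, 0-0-0*, 0-1-0*, 0-11-, 00--0*, 01--0*, 01-1-, 010--, 1-01-, 1-10-, 10--0*, 11--1
[col 3] -0--0, 0---0
Prime implicants: --010, --100, -0--0, -1-11, -10-1, -101-, 0---0, 0-11-, 01-1-, 010--, 1-01-, 1-10-, 11--1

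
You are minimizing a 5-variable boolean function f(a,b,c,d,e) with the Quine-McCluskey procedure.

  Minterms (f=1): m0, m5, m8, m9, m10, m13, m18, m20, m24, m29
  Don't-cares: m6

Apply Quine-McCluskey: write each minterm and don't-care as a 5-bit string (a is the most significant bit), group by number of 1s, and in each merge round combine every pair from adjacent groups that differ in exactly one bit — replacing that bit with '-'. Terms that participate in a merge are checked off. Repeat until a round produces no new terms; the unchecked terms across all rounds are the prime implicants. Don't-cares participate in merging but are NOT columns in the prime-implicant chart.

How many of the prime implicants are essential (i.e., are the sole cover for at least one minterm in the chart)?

Round 0: 00000✓ 00101✓ 00110 01000✓ 01001✓ 01010✓ 01101✓ 10010 10100 11000✓ 11101✓
Round 1: -1000 -1101 0-000 0-101 01-01 010-0 0100-
PIs = {-1000, -1101, 0-000, 0-101, 00110, 01-01, 010-0, 0100-, 10010, 10100}
Coverage chart:
  m0: 0-000 ←essential
  m5: 0-101 ←essential
  m8: -1000,0-000,010-0,0100-
  m9: 01-01,0100-
  m10: 010-0 ←essential
  m13: -1101,0-101,01-01
  m18: 10010 ←essential
  m20: 10100 ←essential
  m24: -1000 ←essential
  m29: -1101 ←essential
Essential: -1000, -1101, 0-000, 0-101, 010-0, 10010, 10100

7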